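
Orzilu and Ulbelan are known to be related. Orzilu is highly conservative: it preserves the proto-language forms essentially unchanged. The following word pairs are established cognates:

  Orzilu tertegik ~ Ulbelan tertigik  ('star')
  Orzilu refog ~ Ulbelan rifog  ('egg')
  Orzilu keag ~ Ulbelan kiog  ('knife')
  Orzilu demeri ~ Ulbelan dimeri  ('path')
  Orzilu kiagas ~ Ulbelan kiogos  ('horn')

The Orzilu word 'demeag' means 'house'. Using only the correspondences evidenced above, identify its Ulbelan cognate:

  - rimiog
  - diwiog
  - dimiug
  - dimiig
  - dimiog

dimiog

demeri ~ dimeri — Orzilu e corresponds to Ulbelan i after a consonant, before a nasal.
keag ~ kiog — Orzilu e corresponds to Ulbelan i after a consonant, before a back vowel.
keag ~ kiog, kiagas ~ kiogos — Orzilu a corresponds to Ulbelan o after a vowel, before a consonant other than r, m, n, p, b, f, v.
Applying these to Orzilu 'demeag':
  demeag → dimeag   (e→i after a consonant, before a nasal)
  dimeag → dimiag   (e→i after a consonant, before a back vowel)
  dimiag → dimiog   (a→o after a vowel, before a consonant other than r, m, n, p, b, f, v)
So the Ulbelan cognate is 'dimiog'.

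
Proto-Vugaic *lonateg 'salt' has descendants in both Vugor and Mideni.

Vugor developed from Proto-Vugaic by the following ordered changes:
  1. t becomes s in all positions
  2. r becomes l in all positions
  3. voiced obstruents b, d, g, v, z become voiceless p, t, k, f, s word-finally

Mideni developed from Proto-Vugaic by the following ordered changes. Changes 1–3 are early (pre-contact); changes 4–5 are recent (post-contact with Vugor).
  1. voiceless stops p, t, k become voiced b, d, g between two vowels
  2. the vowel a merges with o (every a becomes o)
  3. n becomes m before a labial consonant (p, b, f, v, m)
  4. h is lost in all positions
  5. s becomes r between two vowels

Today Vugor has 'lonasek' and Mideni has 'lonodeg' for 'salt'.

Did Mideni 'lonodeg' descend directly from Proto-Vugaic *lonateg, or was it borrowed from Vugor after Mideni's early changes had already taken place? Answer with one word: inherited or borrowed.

If inherited, *lonateg would pass through all of Mideni's changes:
Mideni: start from *lonateg.
  rule 1 (intervocalic voicing): lonateg → lonadeg
  rule 2 (vowel merger): lonadeg → lonodeg
  rule 3: no change — lonodeg
  rule 4: no change — lonodeg
  rule 5: no change — lonodeg
  ⇒ Mideni lonodeg
If borrowed from Vugor 'lonasek' after the early changes, it would undergo only the recent ones:
  rule 4 (h-loss): no change (lonasek)
  rule 5 (rhotacism): lonasek → lonarek
  ⇒ as a loan: lonarek
Mideni 'lonodeg' matches the inherited outcome exactly, so it is an inherited cognate, not a loan.

inherited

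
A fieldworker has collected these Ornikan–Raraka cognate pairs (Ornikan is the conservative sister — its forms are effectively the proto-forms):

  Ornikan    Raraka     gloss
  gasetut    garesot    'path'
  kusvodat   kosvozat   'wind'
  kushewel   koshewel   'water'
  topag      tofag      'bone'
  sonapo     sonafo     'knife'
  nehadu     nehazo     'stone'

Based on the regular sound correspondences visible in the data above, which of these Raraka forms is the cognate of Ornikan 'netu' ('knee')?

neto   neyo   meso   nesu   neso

neso

gasetut ~ garesot — Ornikan t corresponds to Raraka s between vowels (before a back vowel).
nehadu ~ nehazo — Ornikan u corresponds to Raraka o word-finally.
Applying these to Ornikan 'netu':
  netu → nesu   (t→s between vowels (before a back vowel))
  nesu → neso   (u→o word-finally)
So the Raraka cognate is 'neso'.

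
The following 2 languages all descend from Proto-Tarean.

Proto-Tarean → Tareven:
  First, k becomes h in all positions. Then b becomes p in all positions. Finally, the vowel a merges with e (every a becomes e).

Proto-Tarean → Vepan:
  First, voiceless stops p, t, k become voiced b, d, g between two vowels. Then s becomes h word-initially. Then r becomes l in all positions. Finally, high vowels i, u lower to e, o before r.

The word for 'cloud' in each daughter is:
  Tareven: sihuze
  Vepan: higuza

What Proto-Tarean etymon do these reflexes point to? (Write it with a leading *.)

Position 1: Tareven has s, Vepan has h. Tareven preserves s here (none of its changes turn any other segment into s), so the proto-segment is *s.
Position 6: Tareven has e, Vepan has a. Vepan preserves a here (none of its changes turn any other segment into a), so the proto-segment is *a.
Position 3: Tareven has h, Vepan has g. Taking the neighbouring segments as reconstructed: Tareven h could go back to *k or *h; Vepan g could go back to *k or *g — the one source consistent with every daughter is *k.
The remaining positions agree across the daughters. Check the candidate against every language:
Tareven: start from *sikuza.
  rule 1 (unconditioned shift): sikuza → sihuza
  rule 2: no change — sihuza
  rule 3 (vowel merger): sihuza → sihuze
  ⇒ Tareven sihuze
Vepan: *sikuza > siguza > higuza  (by intervocalic voicing, debuccalisation)
*sikuza is the unique common source.

*sikuza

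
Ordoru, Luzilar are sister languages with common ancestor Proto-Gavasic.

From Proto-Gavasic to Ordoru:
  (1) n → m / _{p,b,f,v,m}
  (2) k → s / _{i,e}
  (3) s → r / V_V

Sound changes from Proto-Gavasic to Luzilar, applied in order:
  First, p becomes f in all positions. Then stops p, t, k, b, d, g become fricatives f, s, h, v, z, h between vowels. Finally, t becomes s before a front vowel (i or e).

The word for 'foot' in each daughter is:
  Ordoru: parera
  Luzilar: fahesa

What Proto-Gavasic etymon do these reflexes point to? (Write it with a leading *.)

*pakesa

Position 3: Ordoru has r, Luzilar has h. Taking the neighbouring segments as reconstructed: Ordoru r could go back to *k or *s or *r; Luzilar h could go back to *k or *g or *h — the one source consistent with every daughter is *k.
Position 5: Ordoru has r, Luzilar has s. Taking the neighbouring segments as reconstructed: Ordoru r could go back to *s or *r; Luzilar s could go back to *t or *s — the one source consistent with every daughter is *s.
Verify the candidate proto-form against each daughter:
Ordoru: start from *pakesa.
  rule 1: no change — pakesa
  rule 2 (palatalisation): pakesa → pasesa
  rule 3 (rhotacism): pasesa → parera
  ⇒ Ordoru parera
Luzilar: *pakesa
  pakesa → fakesa   [unconditioned shift]
  fakesa → fahesa   [intervocalic lenition]
  fahesa (rule 3 does not apply)
  giving Luzilar fahesa.
No other proto-form is consistent with every reflex, so the reconstruction is *pakesa.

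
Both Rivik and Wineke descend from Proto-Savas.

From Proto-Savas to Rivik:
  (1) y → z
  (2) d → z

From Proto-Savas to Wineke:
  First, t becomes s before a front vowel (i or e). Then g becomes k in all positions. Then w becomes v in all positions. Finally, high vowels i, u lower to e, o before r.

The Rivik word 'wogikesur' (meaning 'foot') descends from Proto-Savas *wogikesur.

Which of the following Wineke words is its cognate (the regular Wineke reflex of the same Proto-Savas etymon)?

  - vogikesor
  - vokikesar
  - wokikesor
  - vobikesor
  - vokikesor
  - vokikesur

Wineke: start from *wogikesur.
  rule 1: no change — wogikesur
  rule 2 (unconditioned shift): wogikesur → wokikesur
  rule 3 (unconditioned shift): wokikesur → vokikesur
  rule 4 (pre-rhotic lowering): vokikesur → vokikesor
  ⇒ Wineke vokikesor
Only 'vokikesor' matches the regular Wineke development of *wogikesur.

vokikesor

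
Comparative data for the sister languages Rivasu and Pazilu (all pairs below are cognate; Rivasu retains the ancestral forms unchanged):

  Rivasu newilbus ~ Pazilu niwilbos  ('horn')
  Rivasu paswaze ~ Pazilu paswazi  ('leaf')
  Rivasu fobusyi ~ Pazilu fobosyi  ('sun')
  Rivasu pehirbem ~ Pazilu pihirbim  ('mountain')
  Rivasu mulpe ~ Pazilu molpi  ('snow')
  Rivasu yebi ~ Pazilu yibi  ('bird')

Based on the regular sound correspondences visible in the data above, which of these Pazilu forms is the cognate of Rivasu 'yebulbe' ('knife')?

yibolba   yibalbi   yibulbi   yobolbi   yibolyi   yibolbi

yebi ~ yibi — Rivasu e corresponds to Pazilu i after a consonant, before a labial obstruent.
newilbus ~ niwilbos, fobusyi ~ fobosyi — Rivasu u corresponds to Pazilu o after a consonant, before a consonant other than r, m, n, p, b, f, v.
paswaze ~ paswazi, mulpe ~ molpi — Rivasu e corresponds to Pazilu i word-finally.
Applying these to Rivasu 'yebulbe':
  yebulbe → yibulbe   (e→i after a consonant, before a labial obstruent)
  yibulbe → yibolbe   (u→o after a consonant, before a consonant other than r, m, n, p, b, f, v)
  yibolbe → yibolbi   (e→i word-finally)
So the Pazilu cognate is 'yibolbi'.

yibolbi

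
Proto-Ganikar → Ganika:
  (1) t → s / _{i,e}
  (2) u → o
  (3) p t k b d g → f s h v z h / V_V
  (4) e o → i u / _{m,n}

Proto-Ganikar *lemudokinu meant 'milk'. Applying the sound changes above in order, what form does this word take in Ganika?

Ganika: *lemudokinu
  lemudokinu (rule 1 does not apply)
  lemudokinu → lemodokino   [vowel merger]
  lemodokino → lemozohino   [intervocalic lenition]
  lemozohino → limozohino   [pre-nasal raising]
  giving Ganika limozohino.

limozohino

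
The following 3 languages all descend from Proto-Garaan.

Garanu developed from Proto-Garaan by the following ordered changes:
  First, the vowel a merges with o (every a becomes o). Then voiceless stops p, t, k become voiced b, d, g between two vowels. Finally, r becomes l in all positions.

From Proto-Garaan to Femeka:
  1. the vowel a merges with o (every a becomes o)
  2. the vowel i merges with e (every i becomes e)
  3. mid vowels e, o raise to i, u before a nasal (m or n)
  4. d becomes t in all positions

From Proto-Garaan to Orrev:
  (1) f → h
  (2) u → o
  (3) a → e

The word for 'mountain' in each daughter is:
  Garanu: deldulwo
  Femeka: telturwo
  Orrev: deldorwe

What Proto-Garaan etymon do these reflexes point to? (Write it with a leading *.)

Position 5: Garanu has u, Femeka has u, Orrev has o. Garanu preserves u here (none of its changes turn any other segment into u), so the proto-segment is *u.
Position 1: Garanu has d, Femeka has t, Orrev has d. Orrev preserves d here (none of its changes turn any other segment into d), so the proto-segment is *d.
Verify the candidate proto-form against each daughter:
Garanu: start from *deldurwa.
  rule 1 (vowel merger): deldurwa → deldurwo
  rule 2: no change — deldurwo
  rule 3 (unconditioned shift): deldurwo → deldulwo
  ⇒ Garanu deldulwo
Femeka: *deldurwa > deldurwo > telturwo  (by vowel merger, unconditioned shift)
Orrev: start from *deldurwa.
  rule 1: no change — deldurwa
  rule 2 (vowel merger): deldurwa → deldorwa
  rule 3 (vowel merger): deldorwa → deldorwe
  ⇒ Orrev deldorwe
No other proto-form is consistent with every reflex, so the reconstruction is *deldurwa.

*deldurwa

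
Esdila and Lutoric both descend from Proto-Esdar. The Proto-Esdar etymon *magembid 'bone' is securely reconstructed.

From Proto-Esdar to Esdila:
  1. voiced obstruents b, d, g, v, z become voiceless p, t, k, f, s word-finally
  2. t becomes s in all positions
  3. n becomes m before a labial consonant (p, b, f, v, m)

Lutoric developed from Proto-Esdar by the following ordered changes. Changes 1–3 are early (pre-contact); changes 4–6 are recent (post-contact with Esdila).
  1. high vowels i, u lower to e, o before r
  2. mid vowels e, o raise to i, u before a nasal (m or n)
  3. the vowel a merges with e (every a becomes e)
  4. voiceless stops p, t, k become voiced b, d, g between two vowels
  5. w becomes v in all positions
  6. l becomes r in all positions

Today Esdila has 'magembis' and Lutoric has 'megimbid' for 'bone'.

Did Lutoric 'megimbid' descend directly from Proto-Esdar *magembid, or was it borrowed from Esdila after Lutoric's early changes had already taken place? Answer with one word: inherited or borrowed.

If inherited, *magembid would pass through all of Lutoric's changes:
Lutoric: start from *magembid.
  rule 1: no change — magembid
  rule 2 (pre-nasal raising): magembid → magimbid
  rule 3 (vowel merger): magimbid → megimbid
  rule 4: no change — megimbid
  rule 5: no change — megimbid
  rule 6: no change — megimbid
  ⇒ Lutoric megimbid
If borrowed from Esdila 'magembis' after the early changes, it would undergo only the recent ones:
  rule 4 (intervocalic voicing): no change (magembis)
  rule 5 (unconditioned shift): no change (magembis)
  rule 6 (unconditioned shift): no change (magembis)
  ⇒ as a loan: magembis
Lutoric 'megimbid' matches the inherited outcome exactly, so it is an inherited cognate, not a loan.

inherited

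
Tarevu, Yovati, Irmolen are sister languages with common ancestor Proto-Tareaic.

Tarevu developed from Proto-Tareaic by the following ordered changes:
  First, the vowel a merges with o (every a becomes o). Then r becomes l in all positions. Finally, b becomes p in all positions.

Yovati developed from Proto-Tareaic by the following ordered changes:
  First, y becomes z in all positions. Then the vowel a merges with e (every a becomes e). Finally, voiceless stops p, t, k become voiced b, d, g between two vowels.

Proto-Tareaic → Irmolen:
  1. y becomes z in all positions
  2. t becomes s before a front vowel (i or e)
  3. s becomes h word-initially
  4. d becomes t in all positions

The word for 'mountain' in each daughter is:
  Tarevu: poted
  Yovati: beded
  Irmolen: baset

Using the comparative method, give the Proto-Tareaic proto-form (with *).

Position 2: Tarevu has o, Yovati has e, Irmolen has a. Irmolen preserves a here (none of its changes turn any other segment into a), so the proto-segment is *a.
Position 1: Tarevu has p, Yovati has b, Irmolen has b. Irmolen preserves b here (none of its changes turn any other segment into b), so the proto-segment is *b.
This points to *bated. Verify forward in each daughter:
Tarevu: start from *bated.
  rule 1 (vowel merger): bated → boted
  rule 2: no change — boted
  rule 3 (unconditioned shift): boted → poted
  ⇒ Tarevu poted
Yovati: *bated
  bated (rule 1 does not apply)
  bated → beted   [vowel merger]
  beted → beded   [intervocalic voicing]
  giving Yovati beded.
Irmolen: *bated
  bated (rule 1 does not apply)
  bated → based   [palatalisation]
  based (rule 3 does not apply)
  based → baset   [unconditioned shift]
  giving Irmolen baset.
Only *bated yields all of Tarevu poted, Yovati beded, Irmolen baset.

*bated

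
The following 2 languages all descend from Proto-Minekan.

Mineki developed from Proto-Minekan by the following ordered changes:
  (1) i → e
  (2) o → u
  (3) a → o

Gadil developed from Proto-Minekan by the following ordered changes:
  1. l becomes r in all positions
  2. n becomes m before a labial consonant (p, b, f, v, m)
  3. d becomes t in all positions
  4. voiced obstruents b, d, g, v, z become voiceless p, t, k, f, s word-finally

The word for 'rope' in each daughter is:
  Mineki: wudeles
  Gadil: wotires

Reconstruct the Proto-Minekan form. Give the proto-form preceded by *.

Position 5: Mineki has l, Gadil has r. Mineki preserves l here (none of its changes turn any other segment into l), so the proto-segment is *l.
Position 2: Mineki has u, Gadil has o. Gadil preserves o here (none of its changes turn any other segment into o), so the proto-segment is *o.
Position 3: Mineki has d, Gadil has t. Mineki preserves d here (none of its changes turn any other segment into d), so the proto-segment is *d.
Verify the candidate proto-form against each daughter:
Mineki: *wodiles
  wodiles → wodeles   [vowel merger]
  wodeles → wudeles   [vowel merger]
  wudeles (rule 3 does not apply)
  giving Mineki wudeles.
Gadil: *wodiles > wodires > wotires  (by unconditioned shift, unconditioned shift)
*wodiles is the unique common source.

*wodiles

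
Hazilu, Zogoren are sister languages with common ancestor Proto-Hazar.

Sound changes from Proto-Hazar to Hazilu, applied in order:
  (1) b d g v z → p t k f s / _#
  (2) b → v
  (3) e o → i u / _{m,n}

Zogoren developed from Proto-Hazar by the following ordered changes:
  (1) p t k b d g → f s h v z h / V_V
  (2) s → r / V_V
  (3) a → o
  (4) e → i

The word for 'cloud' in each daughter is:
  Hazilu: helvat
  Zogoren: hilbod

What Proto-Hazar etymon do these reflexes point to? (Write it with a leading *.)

*helbad

Position 2: Hazilu has e, Zogoren has i. Hazilu preserves e here (none of its changes turn any other segment into e), so the proto-segment is *e.
Position 5: Hazilu has a, Zogoren has o. Hazilu preserves a here (none of its changes turn any other segment into a), so the proto-segment is *a.
Verify the candidate proto-form against each daughter:
Hazilu: *helbad
  helbad → helbat   [final devoicing]
  helbat → helvat   [unconditioned shift]
  helvat (rule 3 does not apply)
  giving Hazilu helvat.
Zogoren: *helbad
  helbad (rule 1 does not apply)
  helbad (rule 2 does not apply)
  helbad → helbod   [vowel merger]
  helbod → hilbod   [vowel merger]
  giving Zogoren hilbod.
*helbad is the unique common source.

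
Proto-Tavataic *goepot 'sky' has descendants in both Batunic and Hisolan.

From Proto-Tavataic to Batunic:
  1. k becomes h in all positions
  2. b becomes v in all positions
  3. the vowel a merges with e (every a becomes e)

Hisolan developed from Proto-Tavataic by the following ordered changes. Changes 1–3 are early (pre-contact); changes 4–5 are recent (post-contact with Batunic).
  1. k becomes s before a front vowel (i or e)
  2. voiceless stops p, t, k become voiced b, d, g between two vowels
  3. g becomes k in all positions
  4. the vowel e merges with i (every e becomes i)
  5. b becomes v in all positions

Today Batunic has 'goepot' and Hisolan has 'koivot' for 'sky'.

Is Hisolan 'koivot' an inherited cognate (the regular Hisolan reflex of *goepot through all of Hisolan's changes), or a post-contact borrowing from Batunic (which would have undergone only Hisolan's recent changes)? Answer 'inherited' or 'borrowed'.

If inherited, *goepot would pass through all of Hisolan's changes:
Hisolan: start from *goepot.
  rule 1: no change — goepot
  rule 2 (intervocalic voicing): goepot → goebot
  rule 3 (unconditioned shift): goebot → koebot
  rule 4 (vowel merger): koebot → koibot
  rule 5 (unconditioned shift): koibot → koivot
  ⇒ Hisolan koivot
If borrowed from Batunic 'goepot' after the early changes, it would undergo only the recent ones:
  rule 4 (vowel merger): goepot → goipot
  rule 5 (unconditioned shift): no change (goipot)
  ⇒ as a loan: goipot
Hisolan 'koivot' matches the inherited outcome exactly, so it is an inherited cognate, not a loan.

inherited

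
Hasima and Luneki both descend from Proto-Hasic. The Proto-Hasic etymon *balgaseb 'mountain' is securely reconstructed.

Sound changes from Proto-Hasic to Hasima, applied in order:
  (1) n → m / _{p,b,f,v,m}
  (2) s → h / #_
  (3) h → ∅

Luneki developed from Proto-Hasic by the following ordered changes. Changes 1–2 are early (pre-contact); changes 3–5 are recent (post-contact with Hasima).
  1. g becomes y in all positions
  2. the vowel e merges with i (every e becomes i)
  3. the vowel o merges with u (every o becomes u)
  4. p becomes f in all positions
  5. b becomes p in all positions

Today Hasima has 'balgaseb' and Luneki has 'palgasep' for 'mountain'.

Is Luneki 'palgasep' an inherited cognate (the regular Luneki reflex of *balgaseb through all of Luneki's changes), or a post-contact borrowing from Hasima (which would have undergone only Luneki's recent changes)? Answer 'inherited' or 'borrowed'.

If inherited, *balgaseb would pass through all of Luneki's changes:
Luneki: *balgaseb
  balgaseb → balyaseb   [unconditioned shift]
  balyaseb → balyasib   [vowel merger]
  balyasib (rule 3 does not apply)
  balyasib (rule 4 does not apply)
  balyasib → palyasip   [unconditioned shift]
  giving Luneki palyasip.
If borrowed from Hasima 'balgaseb' after the early changes, it would undergo only the recent ones:
  rule 3 (vowel merger): no change (balgaseb)
  rule 4 (unconditioned shift): no change (balgaseb)
  rule 5 (unconditioned shift): balgaseb → palgasep
  ⇒ as a loan: palgasep
Luneki 'palgasep' matches the loan outcome 'palgasep', not the inherited 'palyasip' — it skipped the early Luneki changes, so it was borrowed from Hasima.

borrowed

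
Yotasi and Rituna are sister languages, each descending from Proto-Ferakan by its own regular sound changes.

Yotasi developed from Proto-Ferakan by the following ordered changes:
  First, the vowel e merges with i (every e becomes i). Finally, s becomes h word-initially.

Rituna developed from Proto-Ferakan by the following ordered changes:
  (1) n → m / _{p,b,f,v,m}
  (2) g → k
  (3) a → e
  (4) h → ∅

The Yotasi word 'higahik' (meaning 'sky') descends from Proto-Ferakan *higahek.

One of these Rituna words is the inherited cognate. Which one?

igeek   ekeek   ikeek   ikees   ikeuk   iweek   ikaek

Rituna: start from *higahek.
  rule 1: no change — higahek
  rule 2 (unconditioned shift): higahek → hikahek
  rule 3 (vowel merger): hikahek → hikehek
  rule 4 (h-loss): hikehek → ikeek
  ⇒ Rituna ikeek
Only 'ikeek' matches the regular Rituna development of *higahek.

ikeek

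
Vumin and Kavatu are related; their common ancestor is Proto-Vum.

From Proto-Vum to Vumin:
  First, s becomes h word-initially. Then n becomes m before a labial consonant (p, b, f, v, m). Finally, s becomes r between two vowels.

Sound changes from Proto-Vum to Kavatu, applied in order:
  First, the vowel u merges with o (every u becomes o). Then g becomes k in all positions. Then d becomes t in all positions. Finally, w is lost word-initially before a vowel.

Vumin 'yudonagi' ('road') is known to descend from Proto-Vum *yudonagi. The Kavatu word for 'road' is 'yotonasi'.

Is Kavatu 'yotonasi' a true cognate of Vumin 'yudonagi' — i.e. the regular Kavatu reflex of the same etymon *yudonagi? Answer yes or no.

Derive the expected Kavatu reflex of *yudonagi:
Kavatu: *yudonagi
  yudonagi → yodonagi   [vowel merger]
  yodonagi → yodonaki   [unconditioned shift]
  yodonaki → yotonaki   [unconditioned shift]
  yotonaki (rule 4 does not apply)
  giving Kavatu yotonaki.
The regular Kavatu reflex would be 'yotonaki', but the attested form is 'yotonasi'. The correspondence is irregular, so they are not cognates (the Kavatu form has a different source).

no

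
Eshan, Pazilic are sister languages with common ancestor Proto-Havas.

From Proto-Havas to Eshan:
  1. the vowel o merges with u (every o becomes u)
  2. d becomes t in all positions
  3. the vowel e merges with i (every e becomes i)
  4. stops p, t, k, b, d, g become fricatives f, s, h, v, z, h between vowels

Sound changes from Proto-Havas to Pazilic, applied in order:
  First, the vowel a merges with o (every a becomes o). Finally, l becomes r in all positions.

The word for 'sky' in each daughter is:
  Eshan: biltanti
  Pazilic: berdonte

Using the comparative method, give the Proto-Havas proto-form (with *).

*beldante

Position 2: Eshan has i, Pazilic has e. Pazilic preserves e here (none of its changes turn any other segment into e), so the proto-segment is *e.
Position 8: Eshan has i, Pazilic has e. Pazilic preserves e here (none of its changes turn any other segment into e), so the proto-segment is *e.
Continuing position by position gives *beldante; check it forward:
Eshan: *beldante
  beldante (rule 1 does not apply)
  beldante → beltante   [unconditioned shift]
  beltante → biltanti   [vowel merger]
  biltanti (rule 4 does not apply)
  giving Eshan biltanti.
Pazilic: *beldante
  beldante → beldonte   [vowel merger]
  beldonte → berdonte   [unconditioned shift]
  giving Pazilic berdonte.
Only *beldante yields all of Eshan biltanti, Pazilic berdonte.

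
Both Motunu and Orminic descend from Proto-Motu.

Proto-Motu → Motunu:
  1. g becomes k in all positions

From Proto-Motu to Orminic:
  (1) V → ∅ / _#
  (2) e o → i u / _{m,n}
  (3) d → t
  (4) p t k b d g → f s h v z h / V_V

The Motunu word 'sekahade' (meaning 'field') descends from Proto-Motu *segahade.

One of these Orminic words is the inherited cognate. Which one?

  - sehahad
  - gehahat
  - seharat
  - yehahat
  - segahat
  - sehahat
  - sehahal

Orminic: *segahade
  segahade → segahad   [apocope]
  segahad (rule 2 does not apply)
  segahad → segahat   [unconditioned shift]
  segahat → sehahat   [intervocalic lenition]
  giving Orminic sehahat.

sehahat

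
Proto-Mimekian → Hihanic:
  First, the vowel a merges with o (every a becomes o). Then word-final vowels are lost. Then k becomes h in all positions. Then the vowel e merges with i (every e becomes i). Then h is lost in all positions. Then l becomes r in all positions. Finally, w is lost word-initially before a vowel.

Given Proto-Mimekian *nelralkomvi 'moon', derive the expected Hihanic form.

nirroromv

Hihanic: *nelralkomvi
  nelralkomvi → nelrolkomvi   [vowel merger]
  nelrolkomvi → nelrolkomv   [apocope]
  nelrolkomv → nelrolhomv   [unconditioned shift]
  nelrolhomv → nilrolhomv   [vowel merger]
  nilrolhomv → nilrolomv   [h-loss]
  nilrolomv → nirroromv   [unconditioned shift]
  nirroromv (rule 7 does not apply)
  giving Hihanic nirroromv.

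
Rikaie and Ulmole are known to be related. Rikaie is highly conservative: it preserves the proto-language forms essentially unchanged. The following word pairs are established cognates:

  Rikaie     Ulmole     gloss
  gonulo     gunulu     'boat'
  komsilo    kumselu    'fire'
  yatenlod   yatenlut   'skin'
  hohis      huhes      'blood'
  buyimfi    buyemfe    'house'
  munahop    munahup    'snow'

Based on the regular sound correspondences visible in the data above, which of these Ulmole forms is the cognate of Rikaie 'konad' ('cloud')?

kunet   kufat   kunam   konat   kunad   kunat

gonulo ~ gunulu — Rikaie o corresponds to Ulmole u after a consonant, before a nasal.
yatenlod ~ yatenlut — Rikaie d corresponds to Ulmole t word-finally.
Applying these to Rikaie 'konad':
  konad → kunad   (o→u after a consonant, before a nasal)
  kunad → kunat   (d→t word-finally)
So the Ulmole cognate is 'kunat'.

kunat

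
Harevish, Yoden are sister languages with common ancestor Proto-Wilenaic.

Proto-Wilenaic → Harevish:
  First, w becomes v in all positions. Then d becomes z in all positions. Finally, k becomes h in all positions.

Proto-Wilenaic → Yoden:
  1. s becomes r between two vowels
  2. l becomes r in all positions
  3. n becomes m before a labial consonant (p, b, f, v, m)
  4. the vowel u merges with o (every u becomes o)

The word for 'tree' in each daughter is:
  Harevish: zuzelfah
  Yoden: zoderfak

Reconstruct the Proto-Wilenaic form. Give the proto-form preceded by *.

*zudelfak

Position 3: Harevish has z, Yoden has d. Yoden preserves d here (none of its changes turn any other segment into d), so the proto-segment is *d.
Position 5: Harevish has l, Yoden has r. Harevish preserves l here (none of its changes turn any other segment into l), so the proto-segment is *l.
This points to *zudelfak. Verify forward in each daughter:
Harevish: *zudelfak
  zudelfak (rule 1 does not apply)
  zudelfak → zuzelfak   [unconditioned shift]
  zuzelfak → zuzelfah   [unconditioned shift]
  giving Harevish zuzelfah.
Yoden: *zudelfak
  zudelfak (rule 1 does not apply)
  zudelfak → zuderfak   [unconditioned shift]
  zuderfak (rule 3 does not apply)
  zuderfak → zoderfak   [vowel merger]
  giving Yoden zoderfak.
Only *zudelfak yields all of Harevish zuzelfah, Yoden zoderfak.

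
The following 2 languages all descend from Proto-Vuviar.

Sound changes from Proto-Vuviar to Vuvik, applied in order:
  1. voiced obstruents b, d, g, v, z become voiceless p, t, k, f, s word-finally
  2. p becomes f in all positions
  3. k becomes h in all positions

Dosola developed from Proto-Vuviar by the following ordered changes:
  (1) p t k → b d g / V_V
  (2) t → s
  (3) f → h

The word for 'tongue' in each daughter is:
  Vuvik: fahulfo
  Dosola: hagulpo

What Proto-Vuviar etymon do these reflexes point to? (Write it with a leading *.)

*fakulpo

Position 6: Vuvik has f, Dosola has p. Dosola preserves p here (none of its changes turn any other segment into p), so the proto-segment is *p.
Position 1: Vuvik has f, Dosola has h. Taking the neighbouring segments as reconstructed: Vuvik f could go back to *p or *f; Dosola h could go back to *f or *h — the one source consistent with every daughter is *f.
Position 3: Vuvik has h, Dosola has g. Taking the neighbouring segments as reconstructed: Vuvik h could go back to *k or *h; Dosola g could go back to *k or *g — the one source consistent with every daughter is *k.
This points to *fakulpo. Verify forward in each daughter:
Vuvik: *fakulpo
  fakulpo (rule 1 does not apply)
  fakulpo → fakulfo   [unconditioned shift]
  fakulfo → fahulfo   [unconditioned shift]
  giving Vuvik fahulfo.
Dosola: *fakulpo
  fakulpo → fagulpo   [intervocalic voicing]
  fagulpo (rule 2 does not apply)
  fagulpo → hagulpo   [unconditioned shift]
  giving Dosola hagulpo.
Only *fakulpo yields all of Vuvik fahulfo, Dosola hagulpo.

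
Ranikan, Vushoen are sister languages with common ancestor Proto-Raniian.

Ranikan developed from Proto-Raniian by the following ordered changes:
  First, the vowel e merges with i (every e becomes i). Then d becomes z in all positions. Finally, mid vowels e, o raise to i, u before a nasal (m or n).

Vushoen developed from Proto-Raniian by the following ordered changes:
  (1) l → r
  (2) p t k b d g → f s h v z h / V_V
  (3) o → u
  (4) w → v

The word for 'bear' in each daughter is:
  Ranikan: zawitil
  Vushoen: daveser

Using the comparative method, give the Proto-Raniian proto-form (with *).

*dawetel

Position 1: Ranikan has z, Vushoen has d. Vushoen preserves d here (none of its changes turn any other segment into d), so the proto-segment is *d.
Position 6: Ranikan has i, Vushoen has e. Vushoen preserves e here (none of its changes turn any other segment into e), so the proto-segment is *e.
Verify the candidate proto-form against each daughter:
Ranikan: start from *dawetel.
  rule 1 (vowel merger): dawetel → dawitil
  rule 2 (unconditioned shift): dawitil → zawitil
  rule 3: no change — zawitil
  ⇒ Ranikan zawitil
Vushoen: *dawetel > daweter > daweser > daveser  (by unconditioned shift, intervocalic lenition, unconditioned shift)
*dawetel is the unique common source.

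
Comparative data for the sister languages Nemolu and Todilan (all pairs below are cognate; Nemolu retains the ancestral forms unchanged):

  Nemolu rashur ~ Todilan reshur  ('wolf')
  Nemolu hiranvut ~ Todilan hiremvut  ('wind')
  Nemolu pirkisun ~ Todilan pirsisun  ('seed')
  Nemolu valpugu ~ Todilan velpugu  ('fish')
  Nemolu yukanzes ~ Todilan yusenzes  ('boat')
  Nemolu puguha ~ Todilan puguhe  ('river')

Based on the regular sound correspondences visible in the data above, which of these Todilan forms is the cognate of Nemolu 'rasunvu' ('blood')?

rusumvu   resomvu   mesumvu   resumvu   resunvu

rashur ~ reshur, valpugu ~ velpugu — Nemolu a corresponds to Todilan e after a consonant, before a consonant other than r, m, n, p, b, f, v.
hiranvut ~ hiremvut — Nemolu n corresponds to Todilan m after a vowel, before a labial obstruent.
Applying these to Nemolu 'rasunvu':
  rasunvu → resunvu   (a→e after a consonant, before a consonant other than r, m, n, p, b, f, v)
  resunvu → resumvu   (n→m after a vowel, before a labial obstruent)
So the Todilan cognate is 'resumvu'.

resumvu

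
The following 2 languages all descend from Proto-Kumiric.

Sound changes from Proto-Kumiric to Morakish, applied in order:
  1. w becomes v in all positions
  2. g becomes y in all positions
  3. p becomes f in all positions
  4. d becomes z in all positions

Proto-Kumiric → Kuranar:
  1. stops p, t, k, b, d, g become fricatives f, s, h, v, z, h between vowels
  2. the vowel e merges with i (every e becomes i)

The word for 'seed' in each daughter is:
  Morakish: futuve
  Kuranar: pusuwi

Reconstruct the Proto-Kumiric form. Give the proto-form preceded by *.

*putuwe

Position 6: Morakish has e, Kuranar has i. Morakish preserves e here (none of its changes turn any other segment into e), so the proto-segment is *e.
Position 3: Morakish has t, Kuranar has s. Morakish preserves t here (none of its changes turn any other segment into t), so the proto-segment is *t.
This points to *putuwe. Verify forward in each daughter:
Morakish: *putuwe > putuve > futuve  (by unconditioned shift, unconditioned shift)
Kuranar: *putuwe
  putuwe → pusuwe   [intervocalic lenition]
  pusuwe → pusuwi   [vowel merger]
  giving Kuranar pusuwi.
Only *putuwe yields all of Morakish futuve, Kuranar pusuwi.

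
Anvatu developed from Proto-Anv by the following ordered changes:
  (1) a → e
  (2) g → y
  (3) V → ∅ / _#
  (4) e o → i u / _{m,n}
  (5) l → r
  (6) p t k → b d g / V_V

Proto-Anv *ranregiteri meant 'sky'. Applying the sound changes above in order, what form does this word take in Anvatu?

Anvatu: *ranregiteri > renregiteri > renreyiteri > renreyiter > rinreyiter > rinreyider  (by vowel merger, unconditioned shift, apocope, pre-nasal raising, intervocalic voicing)

rinreyider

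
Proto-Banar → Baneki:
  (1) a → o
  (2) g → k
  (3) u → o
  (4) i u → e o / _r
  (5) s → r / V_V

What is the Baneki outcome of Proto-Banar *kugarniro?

kokornero

Baneki: start from *kugarniro.
  rule 1 (vowel merger): kugarniro → kugorniro
  rule 2 (unconditioned shift): kugorniro → kukorniro
  rule 3 (vowel merger): kukorniro → kokorniro
  rule 4 (pre-rhotic lowering): kokorniro → kokornero
  rule 5: no change — kokornero
  ⇒ Baneki kokornero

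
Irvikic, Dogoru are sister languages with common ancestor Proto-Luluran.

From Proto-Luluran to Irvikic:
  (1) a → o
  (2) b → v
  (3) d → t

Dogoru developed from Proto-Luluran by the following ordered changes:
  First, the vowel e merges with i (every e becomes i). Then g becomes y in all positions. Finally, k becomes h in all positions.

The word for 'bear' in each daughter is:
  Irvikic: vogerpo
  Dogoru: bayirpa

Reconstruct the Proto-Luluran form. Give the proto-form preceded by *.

Position 2: Irvikic has o, Dogoru has a. Dogoru preserves a here (none of its changes turn any other segment into a), so the proto-segment is *a.
Position 1: Irvikic has v, Dogoru has b. Dogoru preserves b here (none of its changes turn any other segment into b), so the proto-segment is *b.
Verify the candidate proto-form against each daughter:
Irvikic: *bagerpa
  bagerpa → bogerpo   [vowel merger]
  bogerpo → vogerpo   [unconditioned shift]
  vogerpo (rule 3 does not apply)
  giving Irvikic vogerpo.
Dogoru: *bagerpa
  bagerpa → bagirpa   [vowel merger]
  bagirpa → bayirpa   [unconditioned shift]
  bayirpa (rule 3 does not apply)
  giving Dogoru bayirpa.
No other proto-form is consistent with every reflex, so the reconstruction is *bagerpa.

*bagerpa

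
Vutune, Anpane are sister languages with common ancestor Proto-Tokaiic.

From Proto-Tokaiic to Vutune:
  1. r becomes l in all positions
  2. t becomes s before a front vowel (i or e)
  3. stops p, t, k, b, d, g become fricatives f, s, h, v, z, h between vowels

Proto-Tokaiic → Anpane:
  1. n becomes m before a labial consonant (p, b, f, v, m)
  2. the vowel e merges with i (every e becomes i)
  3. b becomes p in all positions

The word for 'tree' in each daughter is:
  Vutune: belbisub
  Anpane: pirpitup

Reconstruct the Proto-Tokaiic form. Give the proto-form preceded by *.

*berbitub

Position 8: Vutune has b, Anpane has p. Vutune preserves b here (none of its changes turn any other segment into b), so the proto-segment is *b.
Position 3: Vutune has l, Anpane has r. Anpane preserves r here (none of its changes turn any other segment into r), so the proto-segment is *r.
Verify the candidate proto-form against each daughter:
Vutune: start from *berbitub.
  rule 1 (unconditioned shift): berbitub → belbitub
  rule 2: no change — belbitub
  rule 3 (intervocalic lenition): belbitub → belbisub
  ⇒ Vutune belbisub
Anpane: *berbitub
  berbitub (rule 1 does not apply)
  berbitub → birbitub   [vowel merger]
  birbitub → pirpitup   [unconditioned shift]
  giving Anpane pirpitup.
No other proto-form is consistent with every reflex, so the reconstruction is *berbitub.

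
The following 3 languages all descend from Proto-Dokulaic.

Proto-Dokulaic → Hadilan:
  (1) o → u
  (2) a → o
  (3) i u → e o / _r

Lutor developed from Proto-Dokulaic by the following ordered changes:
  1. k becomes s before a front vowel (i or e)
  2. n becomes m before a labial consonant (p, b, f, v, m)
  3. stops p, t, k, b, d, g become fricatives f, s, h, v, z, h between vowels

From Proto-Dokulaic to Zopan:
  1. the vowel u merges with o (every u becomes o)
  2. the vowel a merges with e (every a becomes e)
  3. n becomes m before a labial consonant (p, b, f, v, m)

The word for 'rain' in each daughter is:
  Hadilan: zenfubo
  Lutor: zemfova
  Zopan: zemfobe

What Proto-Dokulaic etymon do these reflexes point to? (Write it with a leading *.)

*zenfoba

Position 6: Hadilan has b, Lutor has v, Zopan has b. Hadilan preserves b here (none of its changes turn any other segment into b), so the proto-segment is *b.
Position 7: Hadilan has o, Lutor has a, Zopan has e. Lutor preserves a here (none of its changes turn any other segment into a), so the proto-segment is *a.
Verify the candidate proto-form against each daughter:
Hadilan: *zenfoba > zenfuba > zenfubo  (by vowel merger, vowel merger)
Lutor: start from *zenfoba.
  rule 1: no change — zenfoba
  rule 2 (nasal place assimilation): zenfoba → zemfoba
  rule 3 (intervocalic lenition): zemfoba → zemfova
  ⇒ Lutor zemfova
Zopan: *zenfoba > zenfobe > zemfobe  (by vowel merger, nasal place assimilation)
*zenfoba is the unique common source.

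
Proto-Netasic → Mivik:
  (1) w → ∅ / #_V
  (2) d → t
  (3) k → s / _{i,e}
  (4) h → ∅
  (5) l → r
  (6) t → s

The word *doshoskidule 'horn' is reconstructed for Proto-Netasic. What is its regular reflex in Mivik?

Mivik: *doshoskidule > toshoskitule > toshossitule > tosossitule > tosossiture > sosossisure  (by unconditioned shift, palatalisation, h-loss, unconditioned shift, unconditioned shift)

sosossisure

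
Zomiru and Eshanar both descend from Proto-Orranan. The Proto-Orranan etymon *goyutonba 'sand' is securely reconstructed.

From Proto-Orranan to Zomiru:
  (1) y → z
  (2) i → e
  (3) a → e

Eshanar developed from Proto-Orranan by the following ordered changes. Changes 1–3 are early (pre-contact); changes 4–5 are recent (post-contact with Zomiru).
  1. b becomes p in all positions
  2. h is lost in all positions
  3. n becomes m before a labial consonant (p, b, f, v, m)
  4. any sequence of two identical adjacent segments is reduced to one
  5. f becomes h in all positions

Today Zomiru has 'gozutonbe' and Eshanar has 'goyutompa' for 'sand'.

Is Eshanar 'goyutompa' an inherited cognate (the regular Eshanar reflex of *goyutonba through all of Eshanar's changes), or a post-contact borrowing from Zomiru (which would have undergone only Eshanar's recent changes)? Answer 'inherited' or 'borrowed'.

inherited

If inherited, *goyutonba would pass through all of Eshanar's changes:
Eshanar: start from *goyutonba.
  rule 1 (unconditioned shift): goyutonba → goyutonpa
  rule 2: no change — goyutonpa
  rule 3 (nasal place assimilation): goyutonpa → goyutompa
  rule 4: no change — goyutompa
  rule 5: no change — goyutompa
  ⇒ Eshanar goyutompa
If borrowed from Zomiru 'gozutonbe' after the early changes, it would undergo only the recent ones:
  rule 4 (degemination): no change (gozutonbe)
  rule 5 (unconditioned shift): no change (gozutonbe)
  ⇒ as a loan: gozutonbe
Eshanar 'goyutompa' matches the inherited outcome exactly, so it is an inherited cognate, not a loan.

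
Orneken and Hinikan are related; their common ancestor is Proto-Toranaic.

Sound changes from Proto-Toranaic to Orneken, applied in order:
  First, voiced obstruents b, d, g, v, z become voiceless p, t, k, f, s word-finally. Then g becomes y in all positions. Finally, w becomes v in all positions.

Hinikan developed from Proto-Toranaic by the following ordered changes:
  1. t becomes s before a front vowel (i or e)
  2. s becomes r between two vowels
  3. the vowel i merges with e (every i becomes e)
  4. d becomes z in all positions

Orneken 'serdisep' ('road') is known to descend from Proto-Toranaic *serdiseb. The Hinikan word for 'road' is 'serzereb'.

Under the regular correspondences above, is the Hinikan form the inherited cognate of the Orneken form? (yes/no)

yes

Derive the expected Hinikan reflex of *serdiseb:
Hinikan: start from *serdiseb.
  rule 1: no change — serdiseb
  rule 2 (rhotacism): serdiseb → serdireb
  rule 3 (vowel merger): serdireb → serdereb
  rule 4 (unconditioned shift): serdereb → serzereb
  ⇒ Hinikan serzereb
Hinikan 'serzereb' matches the regular reflex exactly, so the pair is cognate.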